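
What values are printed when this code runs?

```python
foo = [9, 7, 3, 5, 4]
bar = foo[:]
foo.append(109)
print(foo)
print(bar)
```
[9, 7, 3, 5, 4, 109]
[9, 7, 3, 5, 4]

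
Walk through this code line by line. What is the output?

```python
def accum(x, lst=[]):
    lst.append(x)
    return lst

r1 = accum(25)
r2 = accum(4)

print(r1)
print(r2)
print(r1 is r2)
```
[25, 4]
[25, 4]
True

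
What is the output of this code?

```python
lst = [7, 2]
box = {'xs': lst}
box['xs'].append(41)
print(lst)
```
[7, 2, 41]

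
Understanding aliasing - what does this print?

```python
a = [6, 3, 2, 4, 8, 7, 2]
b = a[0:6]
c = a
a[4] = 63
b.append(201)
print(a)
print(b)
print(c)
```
[6, 3, 2, 4, 63, 7, 2]
[6, 3, 2, 4, 8, 7, 201]
[6, 3, 2, 4, 63, 7, 2]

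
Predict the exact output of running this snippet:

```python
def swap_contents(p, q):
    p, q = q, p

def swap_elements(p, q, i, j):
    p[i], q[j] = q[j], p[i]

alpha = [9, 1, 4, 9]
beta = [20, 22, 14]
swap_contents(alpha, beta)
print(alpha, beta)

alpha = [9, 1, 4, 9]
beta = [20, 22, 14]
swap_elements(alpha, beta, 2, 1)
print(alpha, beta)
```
[9, 1, 4, 9] [20, 22, 14]
[9, 1, 22, 9] [20, 4, 14]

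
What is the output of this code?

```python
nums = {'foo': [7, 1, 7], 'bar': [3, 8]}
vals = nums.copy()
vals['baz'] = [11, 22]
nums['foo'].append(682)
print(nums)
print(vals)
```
{'foo': [7, 1, 7, 682], 'bar': [3, 8]}
{'foo': [7, 1, 7, 682], 'bar': [3, 8], 'baz': [11, 22]}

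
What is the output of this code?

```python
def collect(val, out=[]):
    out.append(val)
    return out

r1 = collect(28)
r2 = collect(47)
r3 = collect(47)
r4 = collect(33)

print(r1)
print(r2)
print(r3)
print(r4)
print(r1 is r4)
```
[28, 47, 47, 33]
[28, 47, 47, 33]
[28, 47, 47, 33]
[28, 47, 47, 33]
True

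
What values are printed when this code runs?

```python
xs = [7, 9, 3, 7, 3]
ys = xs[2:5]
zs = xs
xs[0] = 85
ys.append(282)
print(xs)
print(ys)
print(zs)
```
[85, 9, 3, 7, 3]
[3, 7, 3, 282]
[85, 9, 3, 7, 3]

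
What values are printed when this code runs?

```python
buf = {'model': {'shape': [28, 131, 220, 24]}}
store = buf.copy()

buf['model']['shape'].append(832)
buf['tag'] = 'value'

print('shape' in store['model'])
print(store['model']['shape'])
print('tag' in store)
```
True
[28, 131, 220, 24, 832]
False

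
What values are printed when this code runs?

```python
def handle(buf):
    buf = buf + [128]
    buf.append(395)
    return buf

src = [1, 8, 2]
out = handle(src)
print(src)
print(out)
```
[1, 8, 2]
[1, 8, 2, 128, 395]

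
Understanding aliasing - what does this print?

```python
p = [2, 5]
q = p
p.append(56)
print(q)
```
[2, 5, 56]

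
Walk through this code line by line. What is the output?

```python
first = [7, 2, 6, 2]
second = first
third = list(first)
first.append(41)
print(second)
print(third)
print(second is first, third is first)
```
[7, 2, 6, 2, 41]
[7, 2, 6, 2]
True False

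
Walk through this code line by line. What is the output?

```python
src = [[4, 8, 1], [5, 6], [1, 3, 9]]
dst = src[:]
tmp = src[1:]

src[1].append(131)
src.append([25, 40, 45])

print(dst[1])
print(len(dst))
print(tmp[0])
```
[5, 6, 131]
3
[5, 6, 131]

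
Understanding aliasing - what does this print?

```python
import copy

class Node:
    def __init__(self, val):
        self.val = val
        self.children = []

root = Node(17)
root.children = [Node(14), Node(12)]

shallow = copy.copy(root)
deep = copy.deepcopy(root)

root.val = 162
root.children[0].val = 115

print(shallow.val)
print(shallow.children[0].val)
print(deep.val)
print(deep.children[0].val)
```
17
115
17
14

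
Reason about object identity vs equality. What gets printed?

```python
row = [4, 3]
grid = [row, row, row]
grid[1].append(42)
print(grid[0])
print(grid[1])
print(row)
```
[4, 3, 42]
[4, 3, 42]
[4, 3, 42]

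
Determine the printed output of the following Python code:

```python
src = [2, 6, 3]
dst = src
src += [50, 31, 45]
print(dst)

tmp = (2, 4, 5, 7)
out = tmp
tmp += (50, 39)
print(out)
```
[2, 6, 3, 50, 31, 45]
(2, 4, 5, 7)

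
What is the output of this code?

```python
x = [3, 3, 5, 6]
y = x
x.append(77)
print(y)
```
[3, 3, 5, 6, 77]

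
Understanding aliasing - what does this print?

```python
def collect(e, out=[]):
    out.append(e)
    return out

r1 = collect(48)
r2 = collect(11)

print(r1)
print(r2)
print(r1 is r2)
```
[48, 11]
[48, 11]
True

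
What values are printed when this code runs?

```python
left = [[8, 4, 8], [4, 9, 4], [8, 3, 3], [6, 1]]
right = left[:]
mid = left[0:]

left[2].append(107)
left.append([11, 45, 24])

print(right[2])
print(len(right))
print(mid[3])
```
[8, 3, 3, 107]
4
[6, 1]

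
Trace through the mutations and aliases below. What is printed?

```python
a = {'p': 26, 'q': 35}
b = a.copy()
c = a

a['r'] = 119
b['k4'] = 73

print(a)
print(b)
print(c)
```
{'p': 26, 'q': 35, 'r': 119}
{'p': 26, 'q': 35, 'k4': 73}
{'p': 26, 'q': 35, 'r': 119}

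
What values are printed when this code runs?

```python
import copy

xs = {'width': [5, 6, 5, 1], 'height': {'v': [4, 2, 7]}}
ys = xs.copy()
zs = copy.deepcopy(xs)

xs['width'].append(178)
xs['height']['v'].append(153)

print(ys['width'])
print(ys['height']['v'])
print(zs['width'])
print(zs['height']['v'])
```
[5, 6, 5, 1, 178]
[4, 2, 7, 153]
[5, 6, 5, 1]
[4, 2, 7]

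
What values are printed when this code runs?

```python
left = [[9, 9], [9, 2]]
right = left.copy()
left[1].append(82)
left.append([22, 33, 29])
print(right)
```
[[9, 9], [9, 2, 82]]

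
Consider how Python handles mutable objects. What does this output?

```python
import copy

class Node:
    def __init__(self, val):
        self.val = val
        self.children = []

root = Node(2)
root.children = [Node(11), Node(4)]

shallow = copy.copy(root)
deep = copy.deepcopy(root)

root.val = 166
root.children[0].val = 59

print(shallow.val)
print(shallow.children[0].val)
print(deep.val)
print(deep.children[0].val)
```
2
59
2
11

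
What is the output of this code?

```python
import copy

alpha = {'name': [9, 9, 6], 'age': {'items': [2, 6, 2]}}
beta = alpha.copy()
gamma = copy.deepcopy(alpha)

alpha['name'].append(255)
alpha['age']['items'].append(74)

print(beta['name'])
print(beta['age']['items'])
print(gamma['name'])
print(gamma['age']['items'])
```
[9, 9, 6, 255]
[2, 6, 2, 74]
[9, 9, 6]
[2, 6, 2]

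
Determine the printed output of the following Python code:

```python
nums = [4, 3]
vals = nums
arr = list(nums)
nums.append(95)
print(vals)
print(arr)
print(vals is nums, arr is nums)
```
[4, 3, 95]
[4, 3]
True False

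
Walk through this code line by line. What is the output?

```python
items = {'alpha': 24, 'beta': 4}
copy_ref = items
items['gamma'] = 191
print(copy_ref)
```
{'alpha': 24, 'beta': 4, 'gamma': 191}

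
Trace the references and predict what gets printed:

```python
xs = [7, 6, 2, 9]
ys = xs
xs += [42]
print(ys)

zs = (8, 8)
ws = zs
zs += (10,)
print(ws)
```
[7, 6, 2, 9, 42]
(8, 8)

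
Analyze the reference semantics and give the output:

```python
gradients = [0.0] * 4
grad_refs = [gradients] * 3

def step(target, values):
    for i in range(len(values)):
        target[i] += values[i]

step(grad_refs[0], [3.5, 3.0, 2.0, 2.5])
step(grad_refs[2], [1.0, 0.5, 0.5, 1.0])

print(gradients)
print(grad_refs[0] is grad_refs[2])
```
[4.5, 3.5, 2.5, 3.5]
True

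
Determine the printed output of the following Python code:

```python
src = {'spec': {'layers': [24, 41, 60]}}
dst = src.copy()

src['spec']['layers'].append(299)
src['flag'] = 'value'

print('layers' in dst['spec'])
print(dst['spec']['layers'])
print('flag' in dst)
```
True
[24, 41, 60, 299]
False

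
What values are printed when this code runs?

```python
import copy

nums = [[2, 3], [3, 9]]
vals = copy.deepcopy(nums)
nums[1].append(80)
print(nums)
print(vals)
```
[[2, 3], [3, 9, 80]]
[[2, 3], [3, 9]]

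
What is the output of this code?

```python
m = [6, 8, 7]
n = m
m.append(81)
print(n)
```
[6, 8, 7, 81]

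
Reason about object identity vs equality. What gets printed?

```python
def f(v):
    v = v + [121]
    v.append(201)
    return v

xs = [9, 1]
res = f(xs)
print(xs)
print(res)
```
[9, 1]
[9, 1, 121, 201]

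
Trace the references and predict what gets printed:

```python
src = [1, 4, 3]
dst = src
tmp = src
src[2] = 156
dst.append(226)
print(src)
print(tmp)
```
[1, 4, 156, 226]
[1, 4, 156, 226]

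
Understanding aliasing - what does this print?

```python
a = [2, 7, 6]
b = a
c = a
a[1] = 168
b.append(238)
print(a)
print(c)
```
[2, 168, 6, 238]
[2, 168, 6, 238]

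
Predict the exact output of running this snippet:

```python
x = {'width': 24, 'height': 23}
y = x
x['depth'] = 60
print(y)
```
{'width': 24, 'height': 23, 'depth': 60}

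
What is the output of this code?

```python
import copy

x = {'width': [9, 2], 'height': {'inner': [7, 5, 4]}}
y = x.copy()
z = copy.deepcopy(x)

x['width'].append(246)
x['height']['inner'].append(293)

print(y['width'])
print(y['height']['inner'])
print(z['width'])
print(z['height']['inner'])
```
[9, 2, 246]
[7, 5, 4, 293]
[9, 2]
[7, 5, 4]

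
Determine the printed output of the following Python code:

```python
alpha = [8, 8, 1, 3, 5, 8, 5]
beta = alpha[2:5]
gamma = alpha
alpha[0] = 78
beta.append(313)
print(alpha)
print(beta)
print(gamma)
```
[78, 8, 1, 3, 5, 8, 5]
[1, 3, 5, 313]
[78, 8, 1, 3, 5, 8, 5]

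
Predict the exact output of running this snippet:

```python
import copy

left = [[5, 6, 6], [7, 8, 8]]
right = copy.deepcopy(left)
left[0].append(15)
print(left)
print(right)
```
[[5, 6, 6, 15], [7, 8, 8]]
[[5, 6, 6], [7, 8, 8]]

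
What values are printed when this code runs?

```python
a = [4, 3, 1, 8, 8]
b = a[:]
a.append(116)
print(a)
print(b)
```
[4, 3, 1, 8, 8, 116]
[4, 3, 1, 8, 8]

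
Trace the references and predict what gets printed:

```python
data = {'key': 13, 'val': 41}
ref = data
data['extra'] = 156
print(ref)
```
{'key': 13, 'val': 41, 'extra': 156}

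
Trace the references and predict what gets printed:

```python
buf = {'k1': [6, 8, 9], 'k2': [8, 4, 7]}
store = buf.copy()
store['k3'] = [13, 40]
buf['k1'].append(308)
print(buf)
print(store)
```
{'k1': [6, 8, 9, 308], 'k2': [8, 4, 7]}
{'k1': [6, 8, 9, 308], 'k2': [8, 4, 7], 'k3': [13, 40]}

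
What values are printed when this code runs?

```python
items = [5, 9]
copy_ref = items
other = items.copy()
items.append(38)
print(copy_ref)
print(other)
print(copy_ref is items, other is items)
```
[5, 9, 38]
[5, 9]
True False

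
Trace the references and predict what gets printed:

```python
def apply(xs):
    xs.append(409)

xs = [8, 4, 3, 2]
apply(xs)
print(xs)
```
[8, 4, 3, 2, 409]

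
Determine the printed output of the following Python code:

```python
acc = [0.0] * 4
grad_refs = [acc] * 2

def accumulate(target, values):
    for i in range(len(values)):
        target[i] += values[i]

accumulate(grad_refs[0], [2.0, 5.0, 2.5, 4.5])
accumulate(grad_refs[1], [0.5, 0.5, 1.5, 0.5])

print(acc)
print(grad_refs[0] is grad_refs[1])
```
[2.5, 5.5, 4.0, 5.0]
True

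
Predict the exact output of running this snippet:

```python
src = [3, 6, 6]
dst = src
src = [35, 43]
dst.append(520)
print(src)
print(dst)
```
[35, 43]
[3, 6, 6, 520]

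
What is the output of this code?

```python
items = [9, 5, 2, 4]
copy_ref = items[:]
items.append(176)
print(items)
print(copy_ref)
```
[9, 5, 2, 4, 176]
[9, 5, 2, 4]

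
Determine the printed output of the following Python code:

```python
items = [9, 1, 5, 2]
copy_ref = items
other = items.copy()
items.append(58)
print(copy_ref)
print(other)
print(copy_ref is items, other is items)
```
[9, 1, 5, 2, 58]
[9, 1, 5, 2]
True False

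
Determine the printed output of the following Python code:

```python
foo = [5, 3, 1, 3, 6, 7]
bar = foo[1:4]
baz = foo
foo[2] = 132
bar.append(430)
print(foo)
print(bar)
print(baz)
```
[5, 3, 132, 3, 6, 7]
[3, 1, 3, 430]
[5, 3, 132, 3, 6, 7]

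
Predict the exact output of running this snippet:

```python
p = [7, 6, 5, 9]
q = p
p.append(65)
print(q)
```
[7, 6, 5, 9, 65]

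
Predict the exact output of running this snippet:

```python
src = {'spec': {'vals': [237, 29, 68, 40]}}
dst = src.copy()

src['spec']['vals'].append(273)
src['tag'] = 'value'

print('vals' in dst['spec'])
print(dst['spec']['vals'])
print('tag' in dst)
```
True
[237, 29, 68, 40, 273]
False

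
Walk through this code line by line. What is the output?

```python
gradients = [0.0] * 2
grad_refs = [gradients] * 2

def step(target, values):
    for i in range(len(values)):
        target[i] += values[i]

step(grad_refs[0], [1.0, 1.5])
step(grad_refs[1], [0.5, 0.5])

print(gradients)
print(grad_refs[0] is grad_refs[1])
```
[1.5, 2.0]
True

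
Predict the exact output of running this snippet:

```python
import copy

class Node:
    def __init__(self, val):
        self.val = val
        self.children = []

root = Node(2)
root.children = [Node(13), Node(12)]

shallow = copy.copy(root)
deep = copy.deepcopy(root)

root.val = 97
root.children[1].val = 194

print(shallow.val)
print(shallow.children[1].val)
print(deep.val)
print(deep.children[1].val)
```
2
194
2
12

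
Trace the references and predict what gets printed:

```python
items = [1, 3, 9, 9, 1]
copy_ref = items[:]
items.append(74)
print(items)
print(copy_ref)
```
[1, 3, 9, 9, 1, 74]
[1, 3, 9, 9, 1]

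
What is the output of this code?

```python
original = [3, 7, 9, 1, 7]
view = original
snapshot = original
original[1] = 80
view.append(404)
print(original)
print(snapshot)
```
[3, 80, 9, 1, 7, 404]
[3, 80, 9, 1, 7, 404]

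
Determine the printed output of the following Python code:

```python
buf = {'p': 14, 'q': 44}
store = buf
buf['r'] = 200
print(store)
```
{'p': 14, 'q': 44, 'r': 200}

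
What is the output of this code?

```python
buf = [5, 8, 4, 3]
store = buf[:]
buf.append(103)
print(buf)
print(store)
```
[5, 8, 4, 3, 103]
[5, 8, 4, 3]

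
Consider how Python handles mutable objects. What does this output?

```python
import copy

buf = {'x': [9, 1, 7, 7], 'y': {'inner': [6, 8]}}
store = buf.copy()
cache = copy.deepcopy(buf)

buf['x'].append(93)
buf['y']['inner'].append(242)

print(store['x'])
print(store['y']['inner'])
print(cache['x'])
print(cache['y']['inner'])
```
[9, 1, 7, 7, 93]
[6, 8, 242]
[9, 1, 7, 7]
[6, 8]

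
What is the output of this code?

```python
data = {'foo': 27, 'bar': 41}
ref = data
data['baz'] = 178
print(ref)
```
{'foo': 27, 'bar': 41, 'baz': 178}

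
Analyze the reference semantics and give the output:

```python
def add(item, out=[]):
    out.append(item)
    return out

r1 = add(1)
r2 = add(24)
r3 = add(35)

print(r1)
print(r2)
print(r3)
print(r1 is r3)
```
[1, 24, 35]
[1, 24, 35]
[1, 24, 35]
True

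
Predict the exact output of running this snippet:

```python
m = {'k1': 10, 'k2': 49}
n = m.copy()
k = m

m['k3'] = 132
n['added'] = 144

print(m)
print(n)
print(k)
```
{'k1': 10, 'k2': 49, 'k3': 132}
{'k1': 10, 'k2': 49, 'added': 144}
{'k1': 10, 'k2': 49, 'k3': 132}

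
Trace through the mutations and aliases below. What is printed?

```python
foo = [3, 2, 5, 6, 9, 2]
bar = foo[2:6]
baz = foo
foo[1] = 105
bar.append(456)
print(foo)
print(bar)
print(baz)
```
[3, 105, 5, 6, 9, 2]
[5, 6, 9, 2, 456]
[3, 105, 5, 6, 9, 2]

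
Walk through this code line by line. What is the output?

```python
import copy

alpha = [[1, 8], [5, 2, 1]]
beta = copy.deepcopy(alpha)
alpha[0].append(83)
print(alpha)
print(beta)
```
[[1, 8, 83], [5, 2, 1]]
[[1, 8], [5, 2, 1]]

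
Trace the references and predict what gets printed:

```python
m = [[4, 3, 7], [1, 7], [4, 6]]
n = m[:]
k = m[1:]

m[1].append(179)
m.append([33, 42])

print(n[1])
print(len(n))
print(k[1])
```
[1, 7, 179]
3
[4, 6]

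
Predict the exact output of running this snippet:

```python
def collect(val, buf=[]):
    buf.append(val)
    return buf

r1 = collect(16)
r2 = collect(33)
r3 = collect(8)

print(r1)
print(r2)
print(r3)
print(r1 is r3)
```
[16, 33, 8]
[16, 33, 8]
[16, 33, 8]
True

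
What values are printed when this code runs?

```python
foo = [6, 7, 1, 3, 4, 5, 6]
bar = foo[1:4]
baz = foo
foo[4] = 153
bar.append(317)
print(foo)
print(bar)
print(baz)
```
[6, 7, 1, 3, 153, 5, 6]
[7, 1, 3, 317]
[6, 7, 1, 3, 153, 5, 6]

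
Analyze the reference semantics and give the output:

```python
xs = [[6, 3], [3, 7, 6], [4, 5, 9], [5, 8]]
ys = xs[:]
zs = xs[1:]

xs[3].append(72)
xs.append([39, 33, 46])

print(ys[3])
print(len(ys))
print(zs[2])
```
[5, 8, 72]
4
[5, 8, 72]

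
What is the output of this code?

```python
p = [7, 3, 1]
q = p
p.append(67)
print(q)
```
[7, 3, 1, 67]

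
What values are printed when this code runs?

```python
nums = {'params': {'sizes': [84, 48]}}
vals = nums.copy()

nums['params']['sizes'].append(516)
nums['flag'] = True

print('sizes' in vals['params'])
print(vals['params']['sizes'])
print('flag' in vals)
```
True
[84, 48, 516]
False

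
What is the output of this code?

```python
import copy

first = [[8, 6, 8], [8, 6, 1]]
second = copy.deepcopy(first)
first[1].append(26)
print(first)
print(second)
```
[[8, 6, 8], [8, 6, 1, 26]]
[[8, 6, 8], [8, 6, 1]]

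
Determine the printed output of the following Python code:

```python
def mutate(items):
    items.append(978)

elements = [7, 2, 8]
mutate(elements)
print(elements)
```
[7, 2, 8, 978]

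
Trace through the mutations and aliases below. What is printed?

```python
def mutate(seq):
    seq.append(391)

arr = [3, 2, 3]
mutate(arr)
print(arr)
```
[3, 2, 3, 391]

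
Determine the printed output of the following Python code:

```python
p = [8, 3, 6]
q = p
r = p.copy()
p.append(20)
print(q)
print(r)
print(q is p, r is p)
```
[8, 3, 6, 20]
[8, 3, 6]
True False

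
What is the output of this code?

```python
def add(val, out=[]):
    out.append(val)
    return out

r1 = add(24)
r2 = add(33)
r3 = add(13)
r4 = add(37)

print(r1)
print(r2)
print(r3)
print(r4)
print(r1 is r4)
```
[24, 33, 13, 37]
[24, 33, 13, 37]
[24, 33, 13, 37]
[24, 33, 13, 37]
True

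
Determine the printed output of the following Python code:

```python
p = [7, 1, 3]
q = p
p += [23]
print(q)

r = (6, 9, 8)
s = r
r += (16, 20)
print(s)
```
[7, 1, 3, 23]
(6, 9, 8)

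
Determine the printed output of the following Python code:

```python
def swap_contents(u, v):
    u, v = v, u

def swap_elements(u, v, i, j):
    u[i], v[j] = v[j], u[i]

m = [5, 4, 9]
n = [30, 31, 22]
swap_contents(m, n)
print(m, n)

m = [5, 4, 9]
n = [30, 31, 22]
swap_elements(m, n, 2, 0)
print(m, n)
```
[5, 4, 9] [30, 31, 22]
[5, 4, 30] [9, 31, 22]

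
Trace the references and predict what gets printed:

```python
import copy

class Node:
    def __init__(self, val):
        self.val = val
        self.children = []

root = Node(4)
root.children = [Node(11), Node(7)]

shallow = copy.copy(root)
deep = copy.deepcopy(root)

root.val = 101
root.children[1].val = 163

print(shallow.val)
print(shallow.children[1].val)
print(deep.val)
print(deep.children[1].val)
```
4
163
4
7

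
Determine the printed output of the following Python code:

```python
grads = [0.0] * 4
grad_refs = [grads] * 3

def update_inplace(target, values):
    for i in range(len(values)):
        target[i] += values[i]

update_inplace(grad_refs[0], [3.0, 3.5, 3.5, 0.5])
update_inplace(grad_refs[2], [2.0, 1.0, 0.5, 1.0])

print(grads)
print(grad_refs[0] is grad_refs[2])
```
[5.0, 4.5, 4.0, 1.5]
True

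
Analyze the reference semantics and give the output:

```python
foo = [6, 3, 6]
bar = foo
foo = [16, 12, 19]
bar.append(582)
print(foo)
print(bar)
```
[16, 12, 19]
[6, 3, 6, 582]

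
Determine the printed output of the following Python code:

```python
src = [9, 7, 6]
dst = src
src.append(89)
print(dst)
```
[9, 7, 6, 89]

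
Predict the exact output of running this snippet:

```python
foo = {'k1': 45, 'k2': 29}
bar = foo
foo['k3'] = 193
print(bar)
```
{'k1': 45, 'k2': 29, 'k3': 193}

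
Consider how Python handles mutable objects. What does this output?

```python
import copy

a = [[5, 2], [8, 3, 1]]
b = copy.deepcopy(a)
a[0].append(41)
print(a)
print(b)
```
[[5, 2, 41], [8, 3, 1]]
[[5, 2], [8, 3, 1]]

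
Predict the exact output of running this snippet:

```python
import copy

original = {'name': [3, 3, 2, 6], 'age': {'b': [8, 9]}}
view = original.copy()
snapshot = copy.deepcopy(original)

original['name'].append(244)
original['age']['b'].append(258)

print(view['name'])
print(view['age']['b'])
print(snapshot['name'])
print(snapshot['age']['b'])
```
[3, 3, 2, 6, 244]
[8, 9, 258]
[3, 3, 2, 6]
[8, 9]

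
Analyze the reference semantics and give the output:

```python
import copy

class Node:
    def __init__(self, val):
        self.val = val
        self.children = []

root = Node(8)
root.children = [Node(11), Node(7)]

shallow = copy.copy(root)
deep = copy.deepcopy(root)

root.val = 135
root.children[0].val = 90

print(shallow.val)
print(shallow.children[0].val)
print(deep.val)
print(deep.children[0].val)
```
8
90
8
11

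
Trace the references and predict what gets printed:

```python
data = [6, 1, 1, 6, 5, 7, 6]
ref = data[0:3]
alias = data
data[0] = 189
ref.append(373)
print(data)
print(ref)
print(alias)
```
[189, 1, 1, 6, 5, 7, 6]
[6, 1, 1, 373]
[189, 1, 1, 6, 5, 7, 6]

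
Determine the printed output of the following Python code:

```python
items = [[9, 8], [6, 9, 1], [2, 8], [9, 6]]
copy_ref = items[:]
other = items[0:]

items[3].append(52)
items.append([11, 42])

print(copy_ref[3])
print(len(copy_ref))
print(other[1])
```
[9, 6, 52]
4
[6, 9, 1]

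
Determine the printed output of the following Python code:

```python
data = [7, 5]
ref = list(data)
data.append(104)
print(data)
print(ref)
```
[7, 5, 104]
[7, 5]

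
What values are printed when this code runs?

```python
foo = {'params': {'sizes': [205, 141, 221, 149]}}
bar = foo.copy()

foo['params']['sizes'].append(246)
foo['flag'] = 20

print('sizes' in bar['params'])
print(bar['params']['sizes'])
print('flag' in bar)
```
True
[205, 141, 221, 149, 246]
False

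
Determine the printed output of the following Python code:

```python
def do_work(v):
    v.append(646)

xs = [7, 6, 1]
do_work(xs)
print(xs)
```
[7, 6, 1, 646]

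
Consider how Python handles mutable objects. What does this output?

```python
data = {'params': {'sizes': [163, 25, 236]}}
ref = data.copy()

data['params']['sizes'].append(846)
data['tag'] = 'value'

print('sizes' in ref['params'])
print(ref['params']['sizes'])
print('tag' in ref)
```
True
[163, 25, 236, 846]
False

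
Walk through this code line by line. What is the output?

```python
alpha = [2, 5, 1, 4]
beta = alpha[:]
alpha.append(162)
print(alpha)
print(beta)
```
[2, 5, 1, 4, 162]
[2, 5, 1, 4]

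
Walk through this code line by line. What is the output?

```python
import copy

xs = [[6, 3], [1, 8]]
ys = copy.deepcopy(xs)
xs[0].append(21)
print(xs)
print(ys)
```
[[6, 3, 21], [1, 8]]
[[6, 3], [1, 8]]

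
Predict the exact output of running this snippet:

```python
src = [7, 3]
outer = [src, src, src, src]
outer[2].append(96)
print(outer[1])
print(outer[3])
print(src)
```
[7, 3, 96]
[7, 3, 96]
[7, 3, 96]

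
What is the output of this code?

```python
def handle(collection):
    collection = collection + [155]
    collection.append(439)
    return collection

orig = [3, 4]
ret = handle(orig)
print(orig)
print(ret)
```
[3, 4]
[3, 4, 155, 439]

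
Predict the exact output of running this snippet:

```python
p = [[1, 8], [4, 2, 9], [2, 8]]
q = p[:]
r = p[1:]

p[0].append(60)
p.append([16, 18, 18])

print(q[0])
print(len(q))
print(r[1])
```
[1, 8, 60]
3
[2, 8]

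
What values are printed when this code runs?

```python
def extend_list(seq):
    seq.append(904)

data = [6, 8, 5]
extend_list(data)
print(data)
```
[6, 8, 5, 904]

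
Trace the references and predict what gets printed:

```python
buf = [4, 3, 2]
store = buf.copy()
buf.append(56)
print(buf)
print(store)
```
[4, 3, 2, 56]
[4, 3, 2]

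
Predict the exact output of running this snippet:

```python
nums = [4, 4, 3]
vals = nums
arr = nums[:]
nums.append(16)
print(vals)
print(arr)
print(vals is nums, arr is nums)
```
[4, 4, 3, 16]
[4, 4, 3]
True False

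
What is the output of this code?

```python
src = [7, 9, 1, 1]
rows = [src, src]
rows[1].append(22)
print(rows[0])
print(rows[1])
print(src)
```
[7, 9, 1, 1, 22]
[7, 9, 1, 1, 22]
[7, 9, 1, 1, 22]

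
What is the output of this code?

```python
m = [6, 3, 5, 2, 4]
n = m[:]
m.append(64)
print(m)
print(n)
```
[6, 3, 5, 2, 4, 64]
[6, 3, 5, 2, 4]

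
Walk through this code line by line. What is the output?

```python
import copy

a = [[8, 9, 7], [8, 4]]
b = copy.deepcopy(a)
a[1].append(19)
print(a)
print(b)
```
[[8, 9, 7], [8, 4, 19]]
[[8, 9, 7], [8, 4]]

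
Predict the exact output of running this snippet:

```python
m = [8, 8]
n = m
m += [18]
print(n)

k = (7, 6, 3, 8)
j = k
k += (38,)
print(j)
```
[8, 8, 18]
(7, 6, 3, 8)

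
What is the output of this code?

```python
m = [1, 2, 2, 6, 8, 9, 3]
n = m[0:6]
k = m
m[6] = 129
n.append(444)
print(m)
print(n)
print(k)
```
[1, 2, 2, 6, 8, 9, 129]
[1, 2, 2, 6, 8, 9, 444]
[1, 2, 2, 6, 8, 9, 129]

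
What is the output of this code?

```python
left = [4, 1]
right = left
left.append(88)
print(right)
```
[4, 1, 88]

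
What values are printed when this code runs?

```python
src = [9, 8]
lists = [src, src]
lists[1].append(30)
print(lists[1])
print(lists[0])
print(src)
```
[9, 8, 30]
[9, 8, 30]
[9, 8, 30]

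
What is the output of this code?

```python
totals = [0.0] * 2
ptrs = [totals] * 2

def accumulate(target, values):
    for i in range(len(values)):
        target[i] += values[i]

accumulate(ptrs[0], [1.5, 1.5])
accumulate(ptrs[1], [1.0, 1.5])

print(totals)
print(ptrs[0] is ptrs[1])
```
[2.5, 3.0]
True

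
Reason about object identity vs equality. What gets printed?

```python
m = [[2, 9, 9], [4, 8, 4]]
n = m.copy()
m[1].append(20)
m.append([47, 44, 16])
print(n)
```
[[2, 9, 9], [4, 8, 4, 20]]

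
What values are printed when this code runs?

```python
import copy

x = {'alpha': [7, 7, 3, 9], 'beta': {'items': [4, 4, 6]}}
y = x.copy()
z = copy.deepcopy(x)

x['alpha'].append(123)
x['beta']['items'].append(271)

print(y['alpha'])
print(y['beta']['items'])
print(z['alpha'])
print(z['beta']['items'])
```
[7, 7, 3, 9, 123]
[4, 4, 6, 271]
[7, 7, 3, 9]
[4, 4, 6]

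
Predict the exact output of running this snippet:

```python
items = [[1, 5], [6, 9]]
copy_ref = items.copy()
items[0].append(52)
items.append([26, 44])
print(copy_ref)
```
[[1, 5, 52], [6, 9]]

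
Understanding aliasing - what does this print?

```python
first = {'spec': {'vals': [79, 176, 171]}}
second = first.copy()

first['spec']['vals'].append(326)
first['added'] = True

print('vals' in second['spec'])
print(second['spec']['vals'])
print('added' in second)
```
True
[79, 176, 171, 326]
False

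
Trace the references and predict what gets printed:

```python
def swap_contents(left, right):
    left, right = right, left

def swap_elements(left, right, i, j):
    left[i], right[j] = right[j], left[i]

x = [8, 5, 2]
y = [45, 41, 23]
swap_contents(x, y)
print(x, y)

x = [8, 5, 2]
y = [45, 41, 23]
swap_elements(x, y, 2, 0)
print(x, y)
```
[8, 5, 2] [45, 41, 23]
[8, 5, 45] [2, 41, 23]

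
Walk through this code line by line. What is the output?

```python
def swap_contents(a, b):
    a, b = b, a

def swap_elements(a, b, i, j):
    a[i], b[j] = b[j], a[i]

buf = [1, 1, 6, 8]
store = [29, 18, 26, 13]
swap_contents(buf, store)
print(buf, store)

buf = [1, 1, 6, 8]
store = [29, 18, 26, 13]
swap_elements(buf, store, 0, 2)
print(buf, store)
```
[1, 1, 6, 8] [29, 18, 26, 13]
[26, 1, 6, 8] [29, 18, 1, 13]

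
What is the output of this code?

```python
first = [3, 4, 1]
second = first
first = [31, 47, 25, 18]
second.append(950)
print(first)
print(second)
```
[31, 47, 25, 18]
[3, 4, 1, 950]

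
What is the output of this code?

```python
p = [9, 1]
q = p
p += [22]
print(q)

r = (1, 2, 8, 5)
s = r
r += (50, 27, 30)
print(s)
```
[9, 1, 22]
(1, 2, 8, 5)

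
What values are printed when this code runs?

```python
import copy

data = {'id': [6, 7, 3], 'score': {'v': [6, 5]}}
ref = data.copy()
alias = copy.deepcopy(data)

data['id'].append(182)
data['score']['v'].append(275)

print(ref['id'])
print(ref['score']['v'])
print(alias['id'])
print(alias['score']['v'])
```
[6, 7, 3, 182]
[6, 5, 275]
[6, 7, 3]
[6, 5]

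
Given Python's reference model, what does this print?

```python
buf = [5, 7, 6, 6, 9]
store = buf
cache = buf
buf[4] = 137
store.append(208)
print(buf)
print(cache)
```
[5, 7, 6, 6, 137, 208]
[5, 7, 6, 6, 137, 208]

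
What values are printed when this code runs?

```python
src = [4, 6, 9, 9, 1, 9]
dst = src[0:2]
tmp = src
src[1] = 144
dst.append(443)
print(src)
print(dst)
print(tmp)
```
[4, 144, 9, 9, 1, 9]
[4, 6, 443]
[4, 144, 9, 9, 1, 9]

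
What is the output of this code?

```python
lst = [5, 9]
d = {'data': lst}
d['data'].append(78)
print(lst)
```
[5, 9, 78]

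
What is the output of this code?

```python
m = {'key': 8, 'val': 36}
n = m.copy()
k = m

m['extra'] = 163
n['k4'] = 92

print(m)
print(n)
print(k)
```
{'key': 8, 'val': 36, 'extra': 163}
{'key': 8, 'val': 36, 'k4': 92}
{'key': 8, 'val': 36, 'extra': 163}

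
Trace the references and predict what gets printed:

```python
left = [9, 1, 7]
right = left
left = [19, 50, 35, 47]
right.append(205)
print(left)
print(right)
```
[19, 50, 35, 47]
[9, 1, 7, 205]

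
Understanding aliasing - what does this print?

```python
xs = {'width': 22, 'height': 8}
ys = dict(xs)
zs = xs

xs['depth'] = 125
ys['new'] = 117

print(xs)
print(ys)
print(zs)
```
{'width': 22, 'height': 8, 'depth': 125}
{'width': 22, 'height': 8, 'new': 117}
{'width': 22, 'height': 8, 'depth': 125}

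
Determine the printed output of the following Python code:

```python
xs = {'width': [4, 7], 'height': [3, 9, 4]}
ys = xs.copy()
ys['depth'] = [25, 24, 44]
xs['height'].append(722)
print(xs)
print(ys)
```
{'width': [4, 7], 'height': [3, 9, 4, 722]}
{'width': [4, 7], 'height': [3, 9, 4, 722], 'depth': [25, 24, 44]}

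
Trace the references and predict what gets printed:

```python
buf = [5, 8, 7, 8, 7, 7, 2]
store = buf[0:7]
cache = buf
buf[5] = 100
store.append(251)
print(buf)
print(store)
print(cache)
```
[5, 8, 7, 8, 7, 100, 2]
[5, 8, 7, 8, 7, 7, 2, 251]
[5, 8, 7, 8, 7, 100, 2]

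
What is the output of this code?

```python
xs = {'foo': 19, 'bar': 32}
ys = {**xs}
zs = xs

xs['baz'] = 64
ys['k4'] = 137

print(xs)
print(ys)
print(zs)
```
{'foo': 19, 'bar': 32, 'baz': 64}
{'foo': 19, 'bar': 32, 'k4': 137}
{'foo': 19, 'bar': 32, 'baz': 64}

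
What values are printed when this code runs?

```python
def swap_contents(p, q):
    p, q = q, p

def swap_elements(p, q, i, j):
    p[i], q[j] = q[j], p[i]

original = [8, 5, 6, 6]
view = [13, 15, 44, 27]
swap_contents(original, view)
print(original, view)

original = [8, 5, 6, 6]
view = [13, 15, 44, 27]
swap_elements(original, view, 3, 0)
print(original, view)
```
[8, 5, 6, 6] [13, 15, 44, 27]
[8, 5, 6, 13] [6, 15, 44, 27]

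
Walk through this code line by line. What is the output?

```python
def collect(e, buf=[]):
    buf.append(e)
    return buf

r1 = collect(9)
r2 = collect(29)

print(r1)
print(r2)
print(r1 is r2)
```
[9, 29]
[9, 29]
True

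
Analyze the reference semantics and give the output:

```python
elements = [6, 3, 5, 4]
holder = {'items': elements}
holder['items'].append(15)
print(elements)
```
[6, 3, 5, 4, 15]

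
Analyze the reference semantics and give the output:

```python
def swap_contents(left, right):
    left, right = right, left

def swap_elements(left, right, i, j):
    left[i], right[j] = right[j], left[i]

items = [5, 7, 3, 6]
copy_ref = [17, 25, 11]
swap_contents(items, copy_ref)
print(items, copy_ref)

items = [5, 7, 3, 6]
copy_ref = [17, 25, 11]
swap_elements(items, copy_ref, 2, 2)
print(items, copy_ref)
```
[5, 7, 3, 6] [17, 25, 11]
[5, 7, 11, 6] [17, 25, 3]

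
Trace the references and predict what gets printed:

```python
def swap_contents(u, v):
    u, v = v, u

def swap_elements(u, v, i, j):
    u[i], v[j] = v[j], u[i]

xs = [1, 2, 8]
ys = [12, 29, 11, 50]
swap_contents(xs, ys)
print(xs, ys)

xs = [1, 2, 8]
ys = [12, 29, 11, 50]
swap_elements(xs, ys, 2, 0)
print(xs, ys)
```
[1, 2, 8] [12, 29, 11, 50]
[1, 2, 12] [8, 29, 11, 50]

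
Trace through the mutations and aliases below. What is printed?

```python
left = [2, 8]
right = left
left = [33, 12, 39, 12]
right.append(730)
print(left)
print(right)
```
[33, 12, 39, 12]
[2, 8, 730]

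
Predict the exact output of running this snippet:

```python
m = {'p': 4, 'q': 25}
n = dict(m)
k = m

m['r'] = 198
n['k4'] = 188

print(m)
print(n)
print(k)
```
{'p': 4, 'q': 25, 'r': 198}
{'p': 4, 'q': 25, 'k4': 188}
{'p': 4, 'q': 25, 'r': 198}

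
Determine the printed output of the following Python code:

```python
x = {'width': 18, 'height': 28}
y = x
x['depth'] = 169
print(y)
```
{'width': 18, 'height': 28, 'depth': 169}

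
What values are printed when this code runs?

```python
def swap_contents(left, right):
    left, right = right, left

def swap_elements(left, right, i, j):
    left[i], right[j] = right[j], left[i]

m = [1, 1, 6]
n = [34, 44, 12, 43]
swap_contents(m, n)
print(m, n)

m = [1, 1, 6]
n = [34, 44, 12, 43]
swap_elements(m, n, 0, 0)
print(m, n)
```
[1, 1, 6] [34, 44, 12, 43]
[34, 1, 6] [1, 44, 12, 43]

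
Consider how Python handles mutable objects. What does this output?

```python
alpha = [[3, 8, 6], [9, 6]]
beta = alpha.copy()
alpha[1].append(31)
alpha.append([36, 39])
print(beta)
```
[[3, 8, 6], [9, 6, 31]]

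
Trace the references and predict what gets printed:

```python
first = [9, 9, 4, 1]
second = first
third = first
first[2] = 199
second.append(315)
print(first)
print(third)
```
[9, 9, 199, 1, 315]
[9, 9, 199, 1, 315]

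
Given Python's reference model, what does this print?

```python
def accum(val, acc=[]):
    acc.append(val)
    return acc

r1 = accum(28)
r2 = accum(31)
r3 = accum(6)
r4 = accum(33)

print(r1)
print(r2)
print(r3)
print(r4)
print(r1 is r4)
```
[28, 31, 6, 33]
[28, 31, 6, 33]
[28, 31, 6, 33]
[28, 31, 6, 33]
True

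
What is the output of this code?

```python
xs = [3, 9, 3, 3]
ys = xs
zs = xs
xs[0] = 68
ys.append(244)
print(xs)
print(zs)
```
[68, 9, 3, 3, 244]
[68, 9, 3, 3, 244]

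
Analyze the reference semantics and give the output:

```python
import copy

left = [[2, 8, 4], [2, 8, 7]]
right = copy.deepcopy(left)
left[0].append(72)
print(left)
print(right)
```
[[2, 8, 4, 72], [2, 8, 7]]
[[2, 8, 4], [2, 8, 7]]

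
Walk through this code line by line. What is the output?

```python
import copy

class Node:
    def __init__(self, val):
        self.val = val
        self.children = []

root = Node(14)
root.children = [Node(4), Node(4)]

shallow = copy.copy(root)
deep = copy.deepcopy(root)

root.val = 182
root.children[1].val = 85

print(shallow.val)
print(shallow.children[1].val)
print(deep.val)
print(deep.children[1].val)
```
14
85
14
4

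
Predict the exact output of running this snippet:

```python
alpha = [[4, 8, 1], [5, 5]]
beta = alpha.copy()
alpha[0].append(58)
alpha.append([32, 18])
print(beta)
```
[[4, 8, 1, 58], [5, 5]]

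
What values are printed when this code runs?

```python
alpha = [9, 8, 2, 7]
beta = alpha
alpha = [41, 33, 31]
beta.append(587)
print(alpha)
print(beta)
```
[41, 33, 31]
[9, 8, 2, 7, 587]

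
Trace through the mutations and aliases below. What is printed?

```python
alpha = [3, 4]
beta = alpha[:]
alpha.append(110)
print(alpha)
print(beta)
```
[3, 4, 110]
[3, 4]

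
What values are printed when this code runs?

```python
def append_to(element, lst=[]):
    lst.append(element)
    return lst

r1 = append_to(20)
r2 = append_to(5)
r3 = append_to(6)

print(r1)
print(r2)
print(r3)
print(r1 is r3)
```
[20, 5, 6]
[20, 5, 6]
[20, 5, 6]
True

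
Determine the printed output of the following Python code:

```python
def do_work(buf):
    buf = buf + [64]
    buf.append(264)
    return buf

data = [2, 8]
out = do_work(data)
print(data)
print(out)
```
[2, 8]
[2, 8, 64, 264]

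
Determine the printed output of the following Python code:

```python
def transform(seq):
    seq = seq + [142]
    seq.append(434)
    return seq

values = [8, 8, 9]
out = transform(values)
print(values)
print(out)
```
[8, 8, 9]
[8, 8, 9, 142, 434]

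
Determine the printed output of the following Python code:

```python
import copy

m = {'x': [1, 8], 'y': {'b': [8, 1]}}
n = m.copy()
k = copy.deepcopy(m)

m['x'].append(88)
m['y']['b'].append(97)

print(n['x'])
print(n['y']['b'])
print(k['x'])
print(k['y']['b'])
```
[1, 8, 88]
[8, 1, 97]
[1, 8]
[8, 1]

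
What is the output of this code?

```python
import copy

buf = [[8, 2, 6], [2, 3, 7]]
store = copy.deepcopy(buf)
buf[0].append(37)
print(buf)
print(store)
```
[[8, 2, 6, 37], [2, 3, 7]]
[[8, 2, 6], [2, 3, 7]]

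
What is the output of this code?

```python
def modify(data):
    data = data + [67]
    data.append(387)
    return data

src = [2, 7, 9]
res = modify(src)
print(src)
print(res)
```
[2, 7, 9]
[2, 7, 9, 67, 387]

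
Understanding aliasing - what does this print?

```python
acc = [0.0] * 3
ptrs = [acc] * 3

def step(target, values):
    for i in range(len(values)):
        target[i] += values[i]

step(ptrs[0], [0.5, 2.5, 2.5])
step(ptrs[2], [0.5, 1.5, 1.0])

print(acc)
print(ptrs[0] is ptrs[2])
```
[1.0, 4.0, 3.5]
True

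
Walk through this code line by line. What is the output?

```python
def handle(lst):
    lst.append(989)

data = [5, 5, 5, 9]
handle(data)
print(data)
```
[5, 5, 5, 9, 989]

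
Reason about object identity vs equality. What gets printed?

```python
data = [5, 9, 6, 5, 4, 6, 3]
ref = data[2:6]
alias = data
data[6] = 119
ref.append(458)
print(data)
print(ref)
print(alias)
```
[5, 9, 6, 5, 4, 6, 119]
[6, 5, 4, 6, 458]
[5, 9, 6, 5, 4, 6, 119]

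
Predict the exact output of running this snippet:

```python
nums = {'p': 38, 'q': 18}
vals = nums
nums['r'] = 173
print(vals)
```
{'p': 38, 'q': 18, 'r': 173}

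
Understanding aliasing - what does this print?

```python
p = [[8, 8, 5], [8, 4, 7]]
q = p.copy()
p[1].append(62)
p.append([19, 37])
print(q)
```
[[8, 8, 5], [8, 4, 7, 62]]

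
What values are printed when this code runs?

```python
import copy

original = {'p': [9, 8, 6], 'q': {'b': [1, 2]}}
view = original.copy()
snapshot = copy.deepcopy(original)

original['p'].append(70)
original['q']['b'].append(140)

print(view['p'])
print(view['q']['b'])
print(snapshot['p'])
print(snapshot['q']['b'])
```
[9, 8, 6, 70]
[1, 2, 140]
[9, 8, 6]
[1, 2]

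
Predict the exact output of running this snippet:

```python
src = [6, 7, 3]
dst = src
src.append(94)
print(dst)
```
[6, 7, 3, 94]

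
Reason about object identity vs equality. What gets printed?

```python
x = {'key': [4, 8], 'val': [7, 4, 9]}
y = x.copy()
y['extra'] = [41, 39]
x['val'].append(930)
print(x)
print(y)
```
{'key': [4, 8], 'val': [7, 4, 9, 930]}
{'key': [4, 8], 'val': [7, 4, 9, 930], 'extra': [41, 39]}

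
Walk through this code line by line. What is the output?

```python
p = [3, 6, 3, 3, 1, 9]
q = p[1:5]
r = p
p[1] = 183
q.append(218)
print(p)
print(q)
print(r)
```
[3, 183, 3, 3, 1, 9]
[6, 3, 3, 1, 218]
[3, 183, 3, 3, 1, 9]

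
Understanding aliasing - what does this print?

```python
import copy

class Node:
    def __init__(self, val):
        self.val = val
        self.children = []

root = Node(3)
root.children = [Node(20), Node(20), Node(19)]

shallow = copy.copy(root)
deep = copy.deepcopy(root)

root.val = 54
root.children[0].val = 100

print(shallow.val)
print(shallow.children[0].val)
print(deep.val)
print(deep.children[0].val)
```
3
100
3
20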